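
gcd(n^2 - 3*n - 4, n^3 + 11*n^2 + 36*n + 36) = 1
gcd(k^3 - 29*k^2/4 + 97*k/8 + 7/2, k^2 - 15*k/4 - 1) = k^2 - 15*k/4 - 1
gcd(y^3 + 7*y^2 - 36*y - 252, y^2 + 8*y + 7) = y + 7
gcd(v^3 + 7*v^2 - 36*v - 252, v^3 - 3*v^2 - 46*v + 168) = v^2 + v - 42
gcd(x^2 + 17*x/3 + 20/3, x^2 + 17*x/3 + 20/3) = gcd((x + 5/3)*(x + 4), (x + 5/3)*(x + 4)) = x^2 + 17*x/3 + 20/3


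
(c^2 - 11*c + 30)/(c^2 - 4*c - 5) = (c - 6)/(c + 1)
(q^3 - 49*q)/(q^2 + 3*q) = (q^2 - 49)/(q + 3)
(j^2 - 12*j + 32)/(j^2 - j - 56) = (j - 4)/(j + 7)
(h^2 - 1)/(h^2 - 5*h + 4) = (h + 1)/(h - 4)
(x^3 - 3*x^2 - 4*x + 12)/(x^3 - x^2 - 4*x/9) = 9*(-x^3 + 3*x^2 + 4*x - 12)/(x*(-9*x^2 + 9*x + 4))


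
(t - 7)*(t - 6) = t^2 - 13*t + 42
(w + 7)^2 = w^2 + 14*w + 49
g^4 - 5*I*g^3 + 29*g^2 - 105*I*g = g*(g - 7*I)*(g - 3*I)*(g + 5*I)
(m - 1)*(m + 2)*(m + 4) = m^3 + 5*m^2 + 2*m - 8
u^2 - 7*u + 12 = (u - 4)*(u - 3)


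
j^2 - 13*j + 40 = (j - 8)*(j - 5)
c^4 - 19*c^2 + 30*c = c*(c - 3)*(c - 2)*(c + 5)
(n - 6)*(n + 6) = n^2 - 36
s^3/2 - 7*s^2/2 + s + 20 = (s/2 + 1)*(s - 5)*(s - 4)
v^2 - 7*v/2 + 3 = (v - 2)*(v - 3/2)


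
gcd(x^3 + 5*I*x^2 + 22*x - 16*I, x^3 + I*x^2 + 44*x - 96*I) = x + 8*I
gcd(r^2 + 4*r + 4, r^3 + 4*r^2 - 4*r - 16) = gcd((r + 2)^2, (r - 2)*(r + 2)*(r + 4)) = r + 2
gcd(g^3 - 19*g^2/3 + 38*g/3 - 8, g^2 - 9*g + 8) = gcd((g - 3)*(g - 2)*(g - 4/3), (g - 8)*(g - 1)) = 1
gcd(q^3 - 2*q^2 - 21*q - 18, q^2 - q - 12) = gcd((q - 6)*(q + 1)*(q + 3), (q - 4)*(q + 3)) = q + 3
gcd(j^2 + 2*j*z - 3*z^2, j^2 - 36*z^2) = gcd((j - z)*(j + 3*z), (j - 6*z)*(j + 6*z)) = 1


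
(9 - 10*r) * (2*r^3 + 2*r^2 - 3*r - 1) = -20*r^4 - 2*r^3 + 48*r^2 - 17*r - 9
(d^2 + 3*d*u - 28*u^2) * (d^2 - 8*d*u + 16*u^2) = d^4 - 5*d^3*u - 36*d^2*u^2 + 272*d*u^3 - 448*u^4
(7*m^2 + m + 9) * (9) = 63*m^2 + 9*m + 81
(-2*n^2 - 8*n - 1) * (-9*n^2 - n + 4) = 18*n^4 + 74*n^3 + 9*n^2 - 31*n - 4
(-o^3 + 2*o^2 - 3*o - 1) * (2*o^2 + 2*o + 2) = -2*o^5 + 2*o^4 - 4*o^3 - 4*o^2 - 8*o - 2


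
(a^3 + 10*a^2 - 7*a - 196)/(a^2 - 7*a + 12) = (a^2 + 14*a + 49)/(a - 3)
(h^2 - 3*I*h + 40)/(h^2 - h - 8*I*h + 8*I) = (h + 5*I)/(h - 1)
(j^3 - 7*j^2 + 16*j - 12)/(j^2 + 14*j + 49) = (j^3 - 7*j^2 + 16*j - 12)/(j^2 + 14*j + 49)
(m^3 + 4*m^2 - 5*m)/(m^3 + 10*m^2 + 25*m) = (m - 1)/(m + 5)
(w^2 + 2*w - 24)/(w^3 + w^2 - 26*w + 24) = 1/(w - 1)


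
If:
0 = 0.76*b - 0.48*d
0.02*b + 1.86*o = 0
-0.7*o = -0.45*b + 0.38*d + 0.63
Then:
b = -4.37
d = -6.92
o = 0.05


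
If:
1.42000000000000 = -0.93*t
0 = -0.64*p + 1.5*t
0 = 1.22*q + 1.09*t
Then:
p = -3.58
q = 1.36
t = -1.53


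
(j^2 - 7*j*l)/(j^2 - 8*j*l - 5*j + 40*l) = j*(j - 7*l)/(j^2 - 8*j*l - 5*j + 40*l)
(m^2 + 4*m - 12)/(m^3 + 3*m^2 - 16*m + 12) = 1/(m - 1)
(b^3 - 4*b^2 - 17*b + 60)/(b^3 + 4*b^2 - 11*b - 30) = (b^2 - b - 20)/(b^2 + 7*b + 10)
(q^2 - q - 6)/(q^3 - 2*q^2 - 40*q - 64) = (q - 3)/(q^2 - 4*q - 32)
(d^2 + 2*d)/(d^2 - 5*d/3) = 3*(d + 2)/(3*d - 5)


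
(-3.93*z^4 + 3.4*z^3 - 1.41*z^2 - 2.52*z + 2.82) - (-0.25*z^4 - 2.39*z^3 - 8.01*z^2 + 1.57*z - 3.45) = -3.68*z^4 + 5.79*z^3 + 6.6*z^2 - 4.09*z + 6.27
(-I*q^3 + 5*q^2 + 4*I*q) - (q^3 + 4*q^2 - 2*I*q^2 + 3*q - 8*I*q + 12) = -q^3 - I*q^3 + q^2 + 2*I*q^2 - 3*q + 12*I*q - 12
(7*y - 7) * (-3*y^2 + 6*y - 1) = -21*y^3 + 63*y^2 - 49*y + 7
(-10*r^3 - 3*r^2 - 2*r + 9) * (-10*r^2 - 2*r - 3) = 100*r^5 + 50*r^4 + 56*r^3 - 77*r^2 - 12*r - 27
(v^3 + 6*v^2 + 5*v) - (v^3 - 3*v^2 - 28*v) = 9*v^2 + 33*v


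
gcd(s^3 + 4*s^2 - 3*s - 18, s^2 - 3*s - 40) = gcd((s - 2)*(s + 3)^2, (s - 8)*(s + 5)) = 1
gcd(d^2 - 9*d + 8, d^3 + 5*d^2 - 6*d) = d - 1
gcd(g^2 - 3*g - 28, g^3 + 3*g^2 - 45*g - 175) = g - 7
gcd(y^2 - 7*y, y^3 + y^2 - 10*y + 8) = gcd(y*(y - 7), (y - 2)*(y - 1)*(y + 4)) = 1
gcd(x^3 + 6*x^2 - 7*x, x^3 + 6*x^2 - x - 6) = x - 1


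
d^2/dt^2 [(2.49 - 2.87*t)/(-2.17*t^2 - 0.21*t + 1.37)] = ((9.6012 - 37.3674*t)*(2.17*t^2 + 0.21*t - 1.37) + (2.87*t - 2.49)*(4.34*t + 0.21)*(8.68*t + 0.42))/(2.17*t^2 + 0.21*t - 1.37)^3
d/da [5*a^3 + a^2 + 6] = a*(15*a + 2)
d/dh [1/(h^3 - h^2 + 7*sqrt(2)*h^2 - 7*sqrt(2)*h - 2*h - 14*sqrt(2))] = (-3*h^2 - 14*sqrt(2)*h + 2*h + 2 + 7*sqrt(2))/(-h^3 - 7*sqrt(2)*h^2 + h^2 + 2*h + 7*sqrt(2)*h + 14*sqrt(2))^2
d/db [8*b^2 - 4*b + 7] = 16*b - 4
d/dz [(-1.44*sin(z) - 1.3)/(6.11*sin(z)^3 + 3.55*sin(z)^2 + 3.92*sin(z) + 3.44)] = (17.5968*sin(z)^3 + 28.941*sin(z)^2 + 9.23*sin(z) + 0.1424)*cos(z)/(37.3321*sin(z)^6 + 43.381*sin(z)^5 + 60.5049*sin(z)^4 + 69.8688*sin(z)^3 + 39.7904*sin(z)^2 + 26.9696*sin(z) + 11.8336)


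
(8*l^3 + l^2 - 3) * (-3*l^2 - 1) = -24*l^5 - 3*l^4 - 8*l^3 + 8*l^2 + 3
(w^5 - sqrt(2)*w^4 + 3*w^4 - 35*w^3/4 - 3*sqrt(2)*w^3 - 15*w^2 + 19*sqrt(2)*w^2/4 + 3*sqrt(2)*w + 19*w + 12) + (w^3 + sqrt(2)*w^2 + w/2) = w^5 - sqrt(2)*w^4 + 3*w^4 - 31*w^3/4 - 3*sqrt(2)*w^3 - 15*w^2 + 23*sqrt(2)*w^2/4 + 3*sqrt(2)*w + 39*w/2 + 12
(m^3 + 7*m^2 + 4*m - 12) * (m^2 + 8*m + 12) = m^5 + 15*m^4 + 72*m^3 + 104*m^2 - 48*m - 144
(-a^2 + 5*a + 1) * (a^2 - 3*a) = -a^4 + 8*a^3 - 14*a^2 - 3*a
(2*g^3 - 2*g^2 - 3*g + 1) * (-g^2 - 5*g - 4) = -2*g^5 - 8*g^4 + 5*g^3 + 22*g^2 + 7*g - 4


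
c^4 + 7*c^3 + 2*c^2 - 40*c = c*(c - 2)*(c + 4)*(c + 5)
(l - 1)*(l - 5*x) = l^2 - 5*l*x - l + 5*x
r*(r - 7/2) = r^2 - 7*r/2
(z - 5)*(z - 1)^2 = z^3 - 7*z^2 + 11*z - 5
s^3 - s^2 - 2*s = s*(s - 2)*(s + 1)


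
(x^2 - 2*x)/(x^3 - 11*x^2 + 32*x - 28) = x/(x^2 - 9*x + 14)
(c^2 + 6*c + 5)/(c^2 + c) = (c + 5)/c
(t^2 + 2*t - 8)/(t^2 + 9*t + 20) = (t - 2)/(t + 5)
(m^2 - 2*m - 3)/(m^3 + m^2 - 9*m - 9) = 1/(m + 3)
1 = 1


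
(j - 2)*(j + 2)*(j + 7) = j^3 + 7*j^2 - 4*j - 28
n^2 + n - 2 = (n - 1)*(n + 2)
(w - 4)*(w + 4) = w^2 - 16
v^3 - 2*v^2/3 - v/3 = v*(v - 1)*(v + 1/3)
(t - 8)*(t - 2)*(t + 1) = t^3 - 9*t^2 + 6*t + 16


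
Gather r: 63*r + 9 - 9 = 63*r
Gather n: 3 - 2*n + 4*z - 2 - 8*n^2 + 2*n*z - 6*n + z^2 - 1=-8*n^2 + n*(2*z - 8) + z^2 + 4*z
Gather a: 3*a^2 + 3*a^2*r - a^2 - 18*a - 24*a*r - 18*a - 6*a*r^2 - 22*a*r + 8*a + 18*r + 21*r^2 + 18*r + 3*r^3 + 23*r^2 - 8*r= a^2*(3*r + 2) + a*(-6*r^2 - 46*r - 28) + 3*r^3 + 44*r^2 + 28*r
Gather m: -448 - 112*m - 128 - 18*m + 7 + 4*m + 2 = -126*m - 567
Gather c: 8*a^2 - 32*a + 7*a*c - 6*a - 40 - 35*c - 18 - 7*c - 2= 8*a^2 - 38*a + c*(7*a - 42) - 60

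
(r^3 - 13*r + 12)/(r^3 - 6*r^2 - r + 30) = (r^2 + 3*r - 4)/(r^2 - 3*r - 10)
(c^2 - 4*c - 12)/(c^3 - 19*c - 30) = (c - 6)/(c^2 - 2*c - 15)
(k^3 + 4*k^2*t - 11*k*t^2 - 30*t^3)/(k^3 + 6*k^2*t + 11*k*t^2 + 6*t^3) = (k^2 + 2*k*t - 15*t^2)/(k^2 + 4*k*t + 3*t^2)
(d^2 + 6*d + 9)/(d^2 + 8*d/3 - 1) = 3*(d + 3)/(3*d - 1)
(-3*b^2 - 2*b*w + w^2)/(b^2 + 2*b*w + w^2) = (-3*b + w)/(b + w)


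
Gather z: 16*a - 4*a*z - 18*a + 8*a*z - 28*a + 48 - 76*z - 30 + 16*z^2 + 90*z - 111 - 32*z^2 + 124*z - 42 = -30*a - 16*z^2 + z*(4*a + 138) - 135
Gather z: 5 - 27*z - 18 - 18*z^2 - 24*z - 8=-18*z^2 - 51*z - 21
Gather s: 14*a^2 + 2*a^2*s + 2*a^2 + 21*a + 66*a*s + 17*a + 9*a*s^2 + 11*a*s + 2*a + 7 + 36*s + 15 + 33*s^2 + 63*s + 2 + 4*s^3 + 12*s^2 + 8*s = 16*a^2 + 40*a + 4*s^3 + s^2*(9*a + 45) + s*(2*a^2 + 77*a + 107) + 24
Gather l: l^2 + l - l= l^2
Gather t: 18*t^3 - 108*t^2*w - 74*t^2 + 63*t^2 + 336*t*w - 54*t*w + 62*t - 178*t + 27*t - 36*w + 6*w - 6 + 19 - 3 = 18*t^3 + t^2*(-108*w - 11) + t*(282*w - 89) - 30*w + 10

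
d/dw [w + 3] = 1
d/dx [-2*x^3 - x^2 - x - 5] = -6*x^2 - 2*x - 1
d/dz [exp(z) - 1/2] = exp(z)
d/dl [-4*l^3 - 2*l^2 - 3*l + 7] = -12*l^2 - 4*l - 3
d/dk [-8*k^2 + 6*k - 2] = 6 - 16*k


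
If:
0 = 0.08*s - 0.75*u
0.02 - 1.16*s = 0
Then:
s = 0.02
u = 0.00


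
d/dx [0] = 0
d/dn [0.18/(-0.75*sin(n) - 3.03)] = 0.135*cos(n)/(0.75*sin(n) + 3.03)^2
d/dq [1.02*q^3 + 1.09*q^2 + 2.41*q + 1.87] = 3.06*q^2 + 2.18*q + 2.41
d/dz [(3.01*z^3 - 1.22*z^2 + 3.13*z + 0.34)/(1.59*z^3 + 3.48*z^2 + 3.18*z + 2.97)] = (-1.77635683940025e-15*z^5 + 12.4146*z^4 + 9.1902*z^3 + 10.4253*z^2 - 9.6132*z + 8.2149)/(2.5281*z^6 + 11.0664*z^5 + 22.2228*z^4 + 31.5774*z^3 + 30.7836*z^2 + 18.8892*z + 8.8209)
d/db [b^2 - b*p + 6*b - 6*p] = 2*b - p + 6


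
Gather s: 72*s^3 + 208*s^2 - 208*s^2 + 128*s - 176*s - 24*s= 72*s^3 - 72*s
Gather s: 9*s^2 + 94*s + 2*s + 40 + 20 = 9*s^2 + 96*s + 60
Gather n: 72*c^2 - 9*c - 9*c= 72*c^2 - 18*c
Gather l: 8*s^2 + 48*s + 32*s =8*s^2 + 80*s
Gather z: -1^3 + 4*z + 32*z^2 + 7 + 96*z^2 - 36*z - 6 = 128*z^2 - 32*z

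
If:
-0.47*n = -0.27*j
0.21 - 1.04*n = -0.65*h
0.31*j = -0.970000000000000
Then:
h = -3.20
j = -3.13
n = -1.80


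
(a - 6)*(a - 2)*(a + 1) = a^3 - 7*a^2 + 4*a + 12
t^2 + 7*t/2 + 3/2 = (t + 1/2)*(t + 3)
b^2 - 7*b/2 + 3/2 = (b - 3)*(b - 1/2)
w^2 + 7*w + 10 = (w + 2)*(w + 5)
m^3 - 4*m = m*(m - 2)*(m + 2)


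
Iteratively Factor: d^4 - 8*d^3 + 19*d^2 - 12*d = (d - 3)*(d^3 - 5*d^2 + 4*d) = (d - 3)*(d - 1)*(d^2 - 4*d) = (d - 4)*(d - 3)*(d - 1)*(d)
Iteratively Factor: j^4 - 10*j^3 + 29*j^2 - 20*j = (j - 1)*(j^3 - 9*j^2 + 20*j) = (j - 5)*(j - 1)*(j^2 - 4*j) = j*(j - 5)*(j - 1)*(j - 4)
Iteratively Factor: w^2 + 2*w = (w + 2)*(w)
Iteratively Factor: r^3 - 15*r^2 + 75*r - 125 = (r - 5)*(r^2 - 10*r + 25) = (r - 5)^2*(r - 5)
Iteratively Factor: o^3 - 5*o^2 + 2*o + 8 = (o - 2)*(o^2 - 3*o - 4) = (o - 4)*(o - 2)*(o + 1)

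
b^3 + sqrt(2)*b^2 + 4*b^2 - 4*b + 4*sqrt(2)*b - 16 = (b + 4)*(b - sqrt(2))*(b + 2*sqrt(2))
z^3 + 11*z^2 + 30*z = z*(z + 5)*(z + 6)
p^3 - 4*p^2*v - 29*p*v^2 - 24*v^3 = (p - 8*v)*(p + v)*(p + 3*v)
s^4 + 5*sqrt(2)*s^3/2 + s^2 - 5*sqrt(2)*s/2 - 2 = (s - 1)*(s + 2*sqrt(2))*(sqrt(2)*s/2 + sqrt(2)/2)*(sqrt(2)*s + 1)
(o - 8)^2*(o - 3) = o^3 - 19*o^2 + 112*o - 192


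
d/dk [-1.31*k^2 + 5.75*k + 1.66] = 5.75 - 2.62*k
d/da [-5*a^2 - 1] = -10*a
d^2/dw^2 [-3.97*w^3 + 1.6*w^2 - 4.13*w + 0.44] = 3.2 - 23.82*w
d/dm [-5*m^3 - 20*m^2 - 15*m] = -15*m^2 - 40*m - 15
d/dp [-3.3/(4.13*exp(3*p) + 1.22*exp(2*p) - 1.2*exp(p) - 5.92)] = (40.887*exp(2*p) + 8.052*exp(p) - 3.96)*exp(p)/(4.13*exp(3*p) + 1.22*exp(2*p) - 1.2*exp(p) - 5.92)^2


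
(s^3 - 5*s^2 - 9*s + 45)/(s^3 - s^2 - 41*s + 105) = (s + 3)/(s + 7)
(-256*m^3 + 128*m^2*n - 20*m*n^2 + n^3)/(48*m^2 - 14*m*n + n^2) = (-32*m^2 + 12*m*n - n^2)/(6*m - n)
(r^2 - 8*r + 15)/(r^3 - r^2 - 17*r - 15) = (r - 3)/(r^2 + 4*r + 3)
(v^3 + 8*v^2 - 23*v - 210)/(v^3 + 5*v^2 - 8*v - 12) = (v^2 + 2*v - 35)/(v^2 - v - 2)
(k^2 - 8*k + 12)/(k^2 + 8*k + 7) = (k^2 - 8*k + 12)/(k^2 + 8*k + 7)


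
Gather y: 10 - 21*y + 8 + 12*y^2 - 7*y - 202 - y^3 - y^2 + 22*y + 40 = -y^3 + 11*y^2 - 6*y - 144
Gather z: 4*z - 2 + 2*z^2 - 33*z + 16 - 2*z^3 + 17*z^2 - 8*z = -2*z^3 + 19*z^2 - 37*z + 14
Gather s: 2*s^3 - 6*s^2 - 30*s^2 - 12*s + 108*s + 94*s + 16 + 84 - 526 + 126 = 2*s^3 - 36*s^2 + 190*s - 300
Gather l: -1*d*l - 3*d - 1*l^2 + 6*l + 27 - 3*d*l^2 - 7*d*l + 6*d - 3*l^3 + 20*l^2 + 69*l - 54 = 3*d - 3*l^3 + l^2*(19 - 3*d) + l*(75 - 8*d) - 27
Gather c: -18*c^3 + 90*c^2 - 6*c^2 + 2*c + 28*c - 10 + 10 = -18*c^3 + 84*c^2 + 30*c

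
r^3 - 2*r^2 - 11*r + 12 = (r - 4)*(r - 1)*(r + 3)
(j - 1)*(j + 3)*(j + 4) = j^3 + 6*j^2 + 5*j - 12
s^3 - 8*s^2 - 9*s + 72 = (s - 8)*(s - 3)*(s + 3)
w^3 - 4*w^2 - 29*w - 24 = (w - 8)*(w + 1)*(w + 3)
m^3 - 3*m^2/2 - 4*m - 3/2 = (m - 3)*(m + 1/2)*(m + 1)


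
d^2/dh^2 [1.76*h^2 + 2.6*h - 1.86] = 3.52000000000000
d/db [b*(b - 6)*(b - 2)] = 3*b^2 - 16*b + 12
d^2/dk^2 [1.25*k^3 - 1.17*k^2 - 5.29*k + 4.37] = 7.5*k - 2.34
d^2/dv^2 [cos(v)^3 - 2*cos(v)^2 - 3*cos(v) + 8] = 9*sin(v)^2*cos(v) - 8*sin(v)^2 + 4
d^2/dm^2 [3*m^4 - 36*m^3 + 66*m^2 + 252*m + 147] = 36*m^2 - 216*m + 132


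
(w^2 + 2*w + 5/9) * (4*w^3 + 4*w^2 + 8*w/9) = 4*w^5 + 12*w^4 + 100*w^3/9 + 4*w^2 + 40*w/81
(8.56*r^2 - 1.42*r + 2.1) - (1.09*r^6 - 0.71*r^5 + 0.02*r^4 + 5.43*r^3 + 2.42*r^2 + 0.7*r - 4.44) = -1.09*r^6 + 0.71*r^5 - 0.02*r^4 - 5.43*r^3 + 6.14*r^2 - 2.12*r + 6.54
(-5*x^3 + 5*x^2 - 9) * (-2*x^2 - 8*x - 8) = 10*x^5 + 30*x^4 - 22*x^2 + 72*x + 72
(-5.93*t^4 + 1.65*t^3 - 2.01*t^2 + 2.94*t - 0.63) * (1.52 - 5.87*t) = 34.8091*t^5 - 18.6991*t^4 + 14.3067*t^3 - 20.313*t^2 + 8.1669*t - 0.9576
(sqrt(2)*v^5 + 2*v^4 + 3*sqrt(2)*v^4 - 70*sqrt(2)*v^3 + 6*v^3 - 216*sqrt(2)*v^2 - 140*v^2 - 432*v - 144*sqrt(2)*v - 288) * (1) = sqrt(2)*v^5 + 2*v^4 + 3*sqrt(2)*v^4 - 70*sqrt(2)*v^3 + 6*v^3 - 216*sqrt(2)*v^2 - 140*v^2 - 432*v - 144*sqrt(2)*v - 288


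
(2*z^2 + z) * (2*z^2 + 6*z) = 4*z^4 + 14*z^3 + 6*z^2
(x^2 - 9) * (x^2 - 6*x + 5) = x^4 - 6*x^3 - 4*x^2 + 54*x - 45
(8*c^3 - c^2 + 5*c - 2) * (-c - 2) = -8*c^4 - 15*c^3 - 3*c^2 - 8*c + 4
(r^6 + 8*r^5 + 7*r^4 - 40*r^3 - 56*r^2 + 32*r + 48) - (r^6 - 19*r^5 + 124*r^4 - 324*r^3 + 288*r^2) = 27*r^5 - 117*r^4 + 284*r^3 - 344*r^2 + 32*r + 48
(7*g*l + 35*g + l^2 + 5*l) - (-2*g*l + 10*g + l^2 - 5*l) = 9*g*l + 25*g + 10*l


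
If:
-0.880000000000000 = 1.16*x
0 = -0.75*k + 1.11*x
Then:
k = -1.12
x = -0.76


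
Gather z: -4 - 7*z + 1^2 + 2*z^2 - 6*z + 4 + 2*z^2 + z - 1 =4*z^2 - 12*z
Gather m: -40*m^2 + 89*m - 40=-40*m^2 + 89*m - 40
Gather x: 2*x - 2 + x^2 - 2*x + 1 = x^2 - 1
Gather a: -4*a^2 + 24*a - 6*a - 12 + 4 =-4*a^2 + 18*a - 8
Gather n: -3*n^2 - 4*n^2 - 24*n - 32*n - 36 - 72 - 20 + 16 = -7*n^2 - 56*n - 112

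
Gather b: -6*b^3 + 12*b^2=-6*b^3 + 12*b^2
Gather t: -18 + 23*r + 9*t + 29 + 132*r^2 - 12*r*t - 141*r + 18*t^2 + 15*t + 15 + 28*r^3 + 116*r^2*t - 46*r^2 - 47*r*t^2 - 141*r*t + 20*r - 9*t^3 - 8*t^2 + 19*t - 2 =28*r^3 + 86*r^2 - 98*r - 9*t^3 + t^2*(10 - 47*r) + t*(116*r^2 - 153*r + 43) + 24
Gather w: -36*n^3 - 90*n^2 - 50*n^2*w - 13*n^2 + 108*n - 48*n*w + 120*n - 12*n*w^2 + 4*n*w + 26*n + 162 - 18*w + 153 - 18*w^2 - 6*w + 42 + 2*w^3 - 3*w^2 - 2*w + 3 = -36*n^3 - 103*n^2 + 254*n + 2*w^3 + w^2*(-12*n - 21) + w*(-50*n^2 - 44*n - 26) + 360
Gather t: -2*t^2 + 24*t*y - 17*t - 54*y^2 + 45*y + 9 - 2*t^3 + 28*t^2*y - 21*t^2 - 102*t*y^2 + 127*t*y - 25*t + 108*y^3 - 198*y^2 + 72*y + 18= -2*t^3 + t^2*(28*y - 23) + t*(-102*y^2 + 151*y - 42) + 108*y^3 - 252*y^2 + 117*y + 27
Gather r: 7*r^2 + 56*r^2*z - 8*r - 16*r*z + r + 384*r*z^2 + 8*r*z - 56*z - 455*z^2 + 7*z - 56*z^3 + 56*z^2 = r^2*(56*z + 7) + r*(384*z^2 - 8*z - 7) - 56*z^3 - 399*z^2 - 49*z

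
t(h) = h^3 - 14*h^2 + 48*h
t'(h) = 3*h^2 - 28*h + 48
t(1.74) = 46.40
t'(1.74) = 8.36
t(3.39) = 40.79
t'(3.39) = -12.44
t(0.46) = 19.21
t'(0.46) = 35.75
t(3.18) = 43.22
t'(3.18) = -10.70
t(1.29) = 40.77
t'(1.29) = 16.87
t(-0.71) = -41.50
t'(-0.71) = 69.39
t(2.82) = 46.45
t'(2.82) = -7.10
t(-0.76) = -45.01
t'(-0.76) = 71.01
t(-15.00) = -7245.00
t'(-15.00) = 1143.00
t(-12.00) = -4320.00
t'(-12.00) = 816.00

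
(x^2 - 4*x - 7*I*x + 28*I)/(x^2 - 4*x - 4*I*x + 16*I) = (x - 7*I)/(x - 4*I)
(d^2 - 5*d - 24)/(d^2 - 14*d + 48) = (d + 3)/(d - 6)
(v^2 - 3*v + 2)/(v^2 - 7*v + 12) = (v^2 - 3*v + 2)/(v^2 - 7*v + 12)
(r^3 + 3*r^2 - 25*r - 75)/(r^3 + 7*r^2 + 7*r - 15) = (r - 5)/(r - 1)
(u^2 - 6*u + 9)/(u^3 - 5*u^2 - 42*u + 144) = (u - 3)/(u^2 - 2*u - 48)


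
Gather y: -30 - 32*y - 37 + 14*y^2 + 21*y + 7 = 14*y^2 - 11*y - 60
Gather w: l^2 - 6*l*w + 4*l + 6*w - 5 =l^2 + 4*l + w*(6 - 6*l) - 5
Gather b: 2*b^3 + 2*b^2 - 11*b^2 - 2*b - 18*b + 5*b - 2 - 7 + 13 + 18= 2*b^3 - 9*b^2 - 15*b + 22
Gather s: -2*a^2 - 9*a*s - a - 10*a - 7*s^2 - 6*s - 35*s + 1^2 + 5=-2*a^2 - 11*a - 7*s^2 + s*(-9*a - 41) + 6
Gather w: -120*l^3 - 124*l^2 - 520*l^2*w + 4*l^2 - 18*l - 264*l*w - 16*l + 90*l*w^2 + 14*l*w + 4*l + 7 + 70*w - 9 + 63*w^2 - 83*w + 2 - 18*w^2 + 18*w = -120*l^3 - 120*l^2 - 30*l + w^2*(90*l + 45) + w*(-520*l^2 - 250*l + 5)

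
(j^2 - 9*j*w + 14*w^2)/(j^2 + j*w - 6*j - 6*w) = (j^2 - 9*j*w + 14*w^2)/(j^2 + j*w - 6*j - 6*w)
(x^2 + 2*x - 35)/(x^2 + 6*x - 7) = (x - 5)/(x - 1)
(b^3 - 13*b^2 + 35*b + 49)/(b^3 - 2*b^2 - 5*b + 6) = (b^3 - 13*b^2 + 35*b + 49)/(b^3 - 2*b^2 - 5*b + 6)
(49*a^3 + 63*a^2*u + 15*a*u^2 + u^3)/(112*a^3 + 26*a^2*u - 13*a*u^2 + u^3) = (49*a^3 + 63*a^2*u + 15*a*u^2 + u^3)/(112*a^3 + 26*a^2*u - 13*a*u^2 + u^3)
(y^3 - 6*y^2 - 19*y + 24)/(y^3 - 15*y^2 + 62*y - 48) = (y + 3)/(y - 6)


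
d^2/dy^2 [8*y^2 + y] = 16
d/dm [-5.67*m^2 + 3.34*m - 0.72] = 3.34 - 11.34*m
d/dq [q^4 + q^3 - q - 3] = 4*q^3 + 3*q^2 - 1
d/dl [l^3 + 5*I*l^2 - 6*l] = 3*l^2 + 10*I*l - 6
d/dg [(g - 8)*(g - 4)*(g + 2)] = 3*g^2 - 20*g + 8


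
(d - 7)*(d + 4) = d^2 - 3*d - 28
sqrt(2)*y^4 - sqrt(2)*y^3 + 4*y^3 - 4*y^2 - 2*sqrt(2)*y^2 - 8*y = y*(y - 2)*(y + 2*sqrt(2))*(sqrt(2)*y + sqrt(2))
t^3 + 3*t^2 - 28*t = t*(t - 4)*(t + 7)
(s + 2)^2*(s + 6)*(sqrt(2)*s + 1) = sqrt(2)*s^4 + s^3 + 10*sqrt(2)*s^3 + 10*s^2 + 28*sqrt(2)*s^2 + 28*s + 24*sqrt(2)*s + 24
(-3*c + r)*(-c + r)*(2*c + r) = 6*c^3 - 5*c^2*r - 2*c*r^2 + r^3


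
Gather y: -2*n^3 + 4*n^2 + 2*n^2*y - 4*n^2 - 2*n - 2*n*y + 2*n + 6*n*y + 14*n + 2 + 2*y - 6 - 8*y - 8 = -2*n^3 + 14*n + y*(2*n^2 + 4*n - 6) - 12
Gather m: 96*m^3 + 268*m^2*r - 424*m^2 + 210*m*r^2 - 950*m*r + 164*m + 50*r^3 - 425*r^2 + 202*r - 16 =96*m^3 + m^2*(268*r - 424) + m*(210*r^2 - 950*r + 164) + 50*r^3 - 425*r^2 + 202*r - 16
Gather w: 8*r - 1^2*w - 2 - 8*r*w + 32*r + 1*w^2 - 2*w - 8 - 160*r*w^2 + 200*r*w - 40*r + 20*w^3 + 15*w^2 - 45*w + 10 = 20*w^3 + w^2*(16 - 160*r) + w*(192*r - 48)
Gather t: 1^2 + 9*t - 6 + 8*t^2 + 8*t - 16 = 8*t^2 + 17*t - 21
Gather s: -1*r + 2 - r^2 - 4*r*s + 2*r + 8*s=-r^2 + r + s*(8 - 4*r) + 2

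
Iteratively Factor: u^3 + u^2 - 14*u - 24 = (u + 3)*(u^2 - 2*u - 8) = (u + 2)*(u + 3)*(u - 4)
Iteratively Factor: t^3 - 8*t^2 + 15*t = (t)*(t^2 - 8*t + 15) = t*(t - 5)*(t - 3)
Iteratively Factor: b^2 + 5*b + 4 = (b + 4)*(b + 1)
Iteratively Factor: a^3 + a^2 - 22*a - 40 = (a + 4)*(a^2 - 3*a - 10) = (a - 5)*(a + 4)*(a + 2)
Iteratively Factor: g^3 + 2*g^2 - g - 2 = (g + 1)*(g^2 + g - 2) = (g - 1)*(g + 1)*(g + 2)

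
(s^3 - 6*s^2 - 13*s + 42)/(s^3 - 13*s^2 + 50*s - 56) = (s + 3)/(s - 4)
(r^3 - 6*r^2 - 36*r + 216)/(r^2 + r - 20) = (r^3 - 6*r^2 - 36*r + 216)/(r^2 + r - 20)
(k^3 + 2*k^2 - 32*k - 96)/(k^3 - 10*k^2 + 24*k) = (k^2 + 8*k + 16)/(k*(k - 4))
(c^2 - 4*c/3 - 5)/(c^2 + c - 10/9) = 3*(c - 3)/(3*c - 2)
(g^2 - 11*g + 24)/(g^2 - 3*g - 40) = (g - 3)/(g + 5)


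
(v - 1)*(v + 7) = v^2 + 6*v - 7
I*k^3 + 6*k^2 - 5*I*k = k*(k - 5*I)*(I*k + 1)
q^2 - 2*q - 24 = (q - 6)*(q + 4)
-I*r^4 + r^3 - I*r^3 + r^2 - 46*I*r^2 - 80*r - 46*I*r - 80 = (r - 5*I)*(r - 2*I)*(r + 8*I)*(-I*r - I)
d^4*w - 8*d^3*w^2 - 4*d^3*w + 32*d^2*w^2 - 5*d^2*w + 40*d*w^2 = d*(d - 5)*(d - 8*w)*(d*w + w)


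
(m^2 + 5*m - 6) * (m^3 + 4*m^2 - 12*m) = m^5 + 9*m^4 + 2*m^3 - 84*m^2 + 72*m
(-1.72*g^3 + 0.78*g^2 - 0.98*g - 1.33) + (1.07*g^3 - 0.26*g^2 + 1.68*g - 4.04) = -0.65*g^3 + 0.52*g^2 + 0.7*g - 5.37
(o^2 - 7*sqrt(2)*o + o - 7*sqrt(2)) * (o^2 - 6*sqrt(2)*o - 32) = o^4 - 13*sqrt(2)*o^3 + o^3 - 13*sqrt(2)*o^2 + 52*o^2 + 52*o + 224*sqrt(2)*o + 224*sqrt(2)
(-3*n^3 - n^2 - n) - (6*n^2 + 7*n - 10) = -3*n^3 - 7*n^2 - 8*n + 10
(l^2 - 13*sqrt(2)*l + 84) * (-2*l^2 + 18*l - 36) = -2*l^4 + 18*l^3 + 26*sqrt(2)*l^3 - 234*sqrt(2)*l^2 - 204*l^2 + 468*sqrt(2)*l + 1512*l - 3024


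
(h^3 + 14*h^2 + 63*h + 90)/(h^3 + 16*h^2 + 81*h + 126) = (h + 5)/(h + 7)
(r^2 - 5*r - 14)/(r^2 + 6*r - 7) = (r^2 - 5*r - 14)/(r^2 + 6*r - 7)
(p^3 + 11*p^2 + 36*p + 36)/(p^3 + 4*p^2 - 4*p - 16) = (p^2 + 9*p + 18)/(p^2 + 2*p - 8)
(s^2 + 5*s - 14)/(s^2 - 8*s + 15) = (s^2 + 5*s - 14)/(s^2 - 8*s + 15)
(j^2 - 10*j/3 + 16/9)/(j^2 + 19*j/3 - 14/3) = (j - 8/3)/(j + 7)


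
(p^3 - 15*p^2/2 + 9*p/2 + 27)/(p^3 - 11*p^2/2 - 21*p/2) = (p^2 - 9*p + 18)/(p*(p - 7))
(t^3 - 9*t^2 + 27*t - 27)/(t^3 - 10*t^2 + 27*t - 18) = (t^2 - 6*t + 9)/(t^2 - 7*t + 6)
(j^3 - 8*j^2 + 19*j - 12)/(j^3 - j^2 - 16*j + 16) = (j - 3)/(j + 4)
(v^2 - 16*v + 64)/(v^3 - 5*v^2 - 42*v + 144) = (v - 8)/(v^2 + 3*v - 18)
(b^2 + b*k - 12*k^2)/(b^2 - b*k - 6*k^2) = (b + 4*k)/(b + 2*k)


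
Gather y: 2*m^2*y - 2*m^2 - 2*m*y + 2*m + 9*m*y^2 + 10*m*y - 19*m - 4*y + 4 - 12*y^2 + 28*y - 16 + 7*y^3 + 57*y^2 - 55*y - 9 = -2*m^2 - 17*m + 7*y^3 + y^2*(9*m + 45) + y*(2*m^2 + 8*m - 31) - 21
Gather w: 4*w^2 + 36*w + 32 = 4*w^2 + 36*w + 32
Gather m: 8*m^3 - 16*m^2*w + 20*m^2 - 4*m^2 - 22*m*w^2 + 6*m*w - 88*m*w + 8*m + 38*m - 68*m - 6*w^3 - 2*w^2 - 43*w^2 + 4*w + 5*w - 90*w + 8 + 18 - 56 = 8*m^3 + m^2*(16 - 16*w) + m*(-22*w^2 - 82*w - 22) - 6*w^3 - 45*w^2 - 81*w - 30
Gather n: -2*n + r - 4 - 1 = -2*n + r - 5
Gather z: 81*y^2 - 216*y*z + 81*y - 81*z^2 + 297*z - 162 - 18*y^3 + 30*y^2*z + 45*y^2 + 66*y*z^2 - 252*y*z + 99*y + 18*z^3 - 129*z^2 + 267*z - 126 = -18*y^3 + 126*y^2 + 180*y + 18*z^3 + z^2*(66*y - 210) + z*(30*y^2 - 468*y + 564) - 288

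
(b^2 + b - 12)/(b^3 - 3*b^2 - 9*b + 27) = (b + 4)/(b^2 - 9)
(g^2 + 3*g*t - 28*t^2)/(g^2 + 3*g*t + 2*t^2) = (g^2 + 3*g*t - 28*t^2)/(g^2 + 3*g*t + 2*t^2)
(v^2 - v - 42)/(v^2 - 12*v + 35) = (v + 6)/(v - 5)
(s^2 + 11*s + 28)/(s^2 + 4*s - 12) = (s^2 + 11*s + 28)/(s^2 + 4*s - 12)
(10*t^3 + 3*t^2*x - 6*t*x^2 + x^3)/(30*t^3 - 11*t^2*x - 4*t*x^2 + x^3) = (t + x)/(3*t + x)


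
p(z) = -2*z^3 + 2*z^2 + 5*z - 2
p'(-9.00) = -517.00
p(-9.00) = 1573.00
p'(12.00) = -811.00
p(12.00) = -3110.00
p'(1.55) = -3.22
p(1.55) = 3.11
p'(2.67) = -27.09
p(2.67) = -12.46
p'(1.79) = -7.06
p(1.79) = 1.89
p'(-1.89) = -23.99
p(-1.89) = 9.20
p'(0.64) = 5.10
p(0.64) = 1.49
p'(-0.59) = 0.55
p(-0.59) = -3.84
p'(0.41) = 5.63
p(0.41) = 0.25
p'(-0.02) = 4.92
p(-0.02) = -2.10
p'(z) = -6*z^2 + 4*z + 5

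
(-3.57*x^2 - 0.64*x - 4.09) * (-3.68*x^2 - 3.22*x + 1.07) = 13.1376*x^4 + 13.8506*x^3 + 13.2921*x^2 + 12.485*x - 4.3763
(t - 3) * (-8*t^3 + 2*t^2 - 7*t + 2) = -8*t^4 + 26*t^3 - 13*t^2 + 23*t - 6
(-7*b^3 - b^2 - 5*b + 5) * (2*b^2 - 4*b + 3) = -14*b^5 + 26*b^4 - 27*b^3 + 27*b^2 - 35*b + 15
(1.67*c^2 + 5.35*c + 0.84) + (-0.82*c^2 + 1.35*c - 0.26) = 0.85*c^2 + 6.7*c + 0.58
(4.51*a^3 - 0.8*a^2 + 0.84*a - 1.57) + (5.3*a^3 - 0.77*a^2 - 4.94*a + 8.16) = 9.81*a^3 - 1.57*a^2 - 4.1*a + 6.59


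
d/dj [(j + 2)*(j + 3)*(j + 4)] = 3*j^2 + 18*j + 26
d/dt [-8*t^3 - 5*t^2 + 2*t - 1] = -24*t^2 - 10*t + 2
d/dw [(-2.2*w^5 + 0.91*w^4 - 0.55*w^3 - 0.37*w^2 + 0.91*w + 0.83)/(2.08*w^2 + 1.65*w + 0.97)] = (-13.728*w^6 - 10.7344*w^5 - 7.3095*w^4 + 1.7158*w^3 - 4.1038*w^2 - 4.1706*w - 0.4868)/(4.3264*w^4 + 6.864*w^3 + 6.7577*w^2 + 3.201*w + 0.9409)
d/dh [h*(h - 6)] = 2*h - 6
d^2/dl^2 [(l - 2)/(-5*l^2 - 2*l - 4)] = 2*(-4*(l - 2)*(5*l + 1)^2 + (15*l - 8)*(5*l^2 + 2*l + 4))/(5*l^2 + 2*l + 4)^3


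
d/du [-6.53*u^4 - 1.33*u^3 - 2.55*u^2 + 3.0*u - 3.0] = -26.12*u^3 - 3.99*u^2 - 5.1*u + 3.0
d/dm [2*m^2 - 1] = 4*m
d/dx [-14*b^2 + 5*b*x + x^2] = 5*b + 2*x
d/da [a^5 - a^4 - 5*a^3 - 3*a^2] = a*(5*a^3 - 4*a^2 - 15*a - 6)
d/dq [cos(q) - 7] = -sin(q)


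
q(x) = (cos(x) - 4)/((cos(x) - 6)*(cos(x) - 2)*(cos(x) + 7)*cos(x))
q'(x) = (cos(x) - 4)*sin(x)/((cos(x) - 6)*(cos(x) - 2)*(cos(x) + 7)*cos(x)^2) + (cos(x) - 4)*sin(x)/((cos(x) - 6)*(cos(x) - 2)*(cos(x) + 7)^2*cos(x)) + (cos(x) - 4)*sin(x)/((cos(x) - 6)*(cos(x) - 2)^2*(cos(x) + 7)*cos(x)) - sin(x)/((cos(x) - 6)*(cos(x) - 2)*(cos(x) + 7)*cos(x)) + (cos(x) - 4)*sin(x)/((cos(x) - 6)^2*(cos(x) - 2)*(cos(x) + 7)*cos(x)) = (3*cos(x)^4 - 18*cos(x)^3 - 32*cos(x)^2 + 352*cos(x) - 336)*sin(x)/((cos(x) - 6)^2*(cos(x) - 2)^2*(cos(x) + 7)^2*cos(x)^2)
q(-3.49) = 0.04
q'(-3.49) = -0.02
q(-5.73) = -0.08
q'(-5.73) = -0.02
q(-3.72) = 0.05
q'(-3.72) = -0.03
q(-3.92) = 0.06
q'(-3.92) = -0.06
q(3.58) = 0.04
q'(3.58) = 0.02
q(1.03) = -0.11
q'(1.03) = -0.14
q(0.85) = -0.09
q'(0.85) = -0.07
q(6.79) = -0.08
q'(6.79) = -0.02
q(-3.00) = 0.04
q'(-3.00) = 0.01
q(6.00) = -0.08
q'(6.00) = 0.01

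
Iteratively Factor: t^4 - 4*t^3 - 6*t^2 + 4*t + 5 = (t - 5)*(t^3 + t^2 - t - 1) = (t - 5)*(t + 1)*(t^2 - 1) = (t - 5)*(t + 1)^2*(t - 1)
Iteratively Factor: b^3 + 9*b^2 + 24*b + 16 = (b + 1)*(b^2 + 8*b + 16) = (b + 1)*(b + 4)*(b + 4)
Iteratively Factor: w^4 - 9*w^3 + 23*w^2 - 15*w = (w)*(w^3 - 9*w^2 + 23*w - 15) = w*(w - 1)*(w^2 - 8*w + 15) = w*(w - 5)*(w - 1)*(w - 3)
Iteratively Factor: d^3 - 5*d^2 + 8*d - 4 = (d - 1)*(d^2 - 4*d + 4) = (d - 2)*(d - 1)*(d - 2)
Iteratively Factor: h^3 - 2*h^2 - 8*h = (h)*(h^2 - 2*h - 8) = h*(h + 2)*(h - 4)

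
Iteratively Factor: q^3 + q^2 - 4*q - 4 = (q + 1)*(q^2 - 4) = (q + 1)*(q + 2)*(q - 2)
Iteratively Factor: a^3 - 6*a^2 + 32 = (a - 4)*(a^2 - 2*a - 8) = (a - 4)*(a + 2)*(a - 4)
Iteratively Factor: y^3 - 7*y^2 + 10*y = (y)*(y^2 - 7*y + 10) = y*(y - 2)*(y - 5)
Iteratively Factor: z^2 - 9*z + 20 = (z - 4)*(z - 5)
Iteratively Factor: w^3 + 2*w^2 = (w)*(w^2 + 2*w) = w^2*(w + 2)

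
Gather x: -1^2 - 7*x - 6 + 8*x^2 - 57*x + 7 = 8*x^2 - 64*x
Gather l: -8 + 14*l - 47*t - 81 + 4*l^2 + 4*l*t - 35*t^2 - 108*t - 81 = 4*l^2 + l*(4*t + 14) - 35*t^2 - 155*t - 170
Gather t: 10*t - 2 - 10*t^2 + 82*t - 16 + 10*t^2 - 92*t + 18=0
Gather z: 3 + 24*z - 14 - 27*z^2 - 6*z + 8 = -27*z^2 + 18*z - 3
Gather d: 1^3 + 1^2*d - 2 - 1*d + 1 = 0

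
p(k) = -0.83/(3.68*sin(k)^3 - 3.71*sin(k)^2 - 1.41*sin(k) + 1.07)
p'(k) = -0.83*(-11.04*sin(k)^2*cos(k) + 7.42*sin(k)*cos(k) + 1.41*cos(k))/(3.68*sin(k)^3 - 3.71*sin(k)^2 - 1.41*sin(k) + 1.07)^2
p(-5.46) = 1.63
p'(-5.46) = -2.00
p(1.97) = 1.66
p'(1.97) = -1.45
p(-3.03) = -0.71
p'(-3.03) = 0.27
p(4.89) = 0.18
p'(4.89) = 0.11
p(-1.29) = 0.19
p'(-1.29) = 0.20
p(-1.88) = 0.20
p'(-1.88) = -0.23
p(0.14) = -1.02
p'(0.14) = -2.79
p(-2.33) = 0.66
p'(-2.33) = -3.50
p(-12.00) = 4.46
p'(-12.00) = -44.70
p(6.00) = -0.76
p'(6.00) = 1.02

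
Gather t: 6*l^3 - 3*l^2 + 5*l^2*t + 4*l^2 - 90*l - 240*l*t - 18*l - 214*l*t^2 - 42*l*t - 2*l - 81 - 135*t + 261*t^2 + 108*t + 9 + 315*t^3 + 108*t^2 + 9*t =6*l^3 + l^2 - 110*l + 315*t^3 + t^2*(369 - 214*l) + t*(5*l^2 - 282*l - 18) - 72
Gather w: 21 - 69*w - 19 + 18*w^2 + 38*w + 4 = 18*w^2 - 31*w + 6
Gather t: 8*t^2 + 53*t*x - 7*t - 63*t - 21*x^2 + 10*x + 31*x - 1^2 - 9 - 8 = 8*t^2 + t*(53*x - 70) - 21*x^2 + 41*x - 18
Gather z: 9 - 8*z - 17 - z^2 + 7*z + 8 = -z^2 - z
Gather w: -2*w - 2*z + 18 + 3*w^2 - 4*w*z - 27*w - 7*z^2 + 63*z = 3*w^2 + w*(-4*z - 29) - 7*z^2 + 61*z + 18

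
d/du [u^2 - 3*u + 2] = 2*u - 3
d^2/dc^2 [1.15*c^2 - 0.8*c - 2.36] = 2.30000000000000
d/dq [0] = 0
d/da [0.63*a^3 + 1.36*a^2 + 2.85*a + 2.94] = 1.89*a^2 + 2.72*a + 2.85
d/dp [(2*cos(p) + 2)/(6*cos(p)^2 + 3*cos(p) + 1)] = 4*(3*cos(p)^2 + 6*cos(p) + 1)*sin(p)/(-6*sin(p)^2 + 3*cos(p) + 7)^2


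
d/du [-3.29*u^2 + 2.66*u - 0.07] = 2.66 - 6.58*u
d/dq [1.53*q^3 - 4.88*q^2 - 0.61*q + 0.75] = 4.59*q^2 - 9.76*q - 0.61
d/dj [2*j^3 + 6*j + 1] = 6*j^2 + 6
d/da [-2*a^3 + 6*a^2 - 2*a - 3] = -6*a^2 + 12*a - 2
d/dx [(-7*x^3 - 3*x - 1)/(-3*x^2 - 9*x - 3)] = x*(7*x^3 + 42*x^2 + 18*x - 2)/(3*(x^4 + 6*x^3 + 11*x^2 + 6*x + 1))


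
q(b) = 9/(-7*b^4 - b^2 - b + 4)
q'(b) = 9*(28*b^3 + 2*b + 1)/(-7*b^4 - b^2 - b + 4)^2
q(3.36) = -0.01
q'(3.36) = 0.01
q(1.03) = -1.51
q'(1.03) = 8.50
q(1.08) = -1.16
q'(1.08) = 5.73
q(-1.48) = -0.30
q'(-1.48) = -0.91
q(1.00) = -1.80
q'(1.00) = 11.16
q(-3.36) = -0.01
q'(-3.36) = -0.01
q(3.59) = -0.01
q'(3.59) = 0.01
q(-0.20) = 2.17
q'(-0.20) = 0.20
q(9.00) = 0.00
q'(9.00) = 0.00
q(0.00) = 2.25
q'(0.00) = 0.56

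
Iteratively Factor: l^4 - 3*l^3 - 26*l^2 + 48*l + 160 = (l - 5)*(l^3 + 2*l^2 - 16*l - 32) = (l - 5)*(l + 4)*(l^2 - 2*l - 8) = (l - 5)*(l - 4)*(l + 4)*(l + 2)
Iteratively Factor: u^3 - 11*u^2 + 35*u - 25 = (u - 5)*(u^2 - 6*u + 5) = (u - 5)*(u - 1)*(u - 5)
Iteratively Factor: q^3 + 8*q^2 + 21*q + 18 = (q + 3)*(q^2 + 5*q + 6) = (q + 3)^2*(q + 2)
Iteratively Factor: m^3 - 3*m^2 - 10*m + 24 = (m + 3)*(m^2 - 6*m + 8) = (m - 2)*(m + 3)*(m - 4)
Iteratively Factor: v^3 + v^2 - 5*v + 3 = (v - 1)*(v^2 + 2*v - 3) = (v - 1)^2*(v + 3)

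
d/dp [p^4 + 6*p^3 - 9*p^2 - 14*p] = 4*p^3 + 18*p^2 - 18*p - 14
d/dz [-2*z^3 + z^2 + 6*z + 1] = -6*z^2 + 2*z + 6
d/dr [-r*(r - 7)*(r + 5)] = -3*r^2 + 4*r + 35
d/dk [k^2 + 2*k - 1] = 2*k + 2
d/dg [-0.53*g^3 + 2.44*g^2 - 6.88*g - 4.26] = -1.59*g^2 + 4.88*g - 6.88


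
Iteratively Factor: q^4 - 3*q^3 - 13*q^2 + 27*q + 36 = (q - 4)*(q^3 + q^2 - 9*q - 9) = (q - 4)*(q + 1)*(q^2 - 9) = (q - 4)*(q + 1)*(q + 3)*(q - 3)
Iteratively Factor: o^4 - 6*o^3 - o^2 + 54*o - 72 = (o - 3)*(o^3 - 3*o^2 - 10*o + 24) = (o - 3)*(o - 2)*(o^2 - o - 12) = (o - 3)*(o - 2)*(o + 3)*(o - 4)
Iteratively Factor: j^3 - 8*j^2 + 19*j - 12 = (j - 4)*(j^2 - 4*j + 3) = (j - 4)*(j - 1)*(j - 3)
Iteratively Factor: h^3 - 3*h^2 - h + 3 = (h + 1)*(h^2 - 4*h + 3) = (h - 3)*(h + 1)*(h - 1)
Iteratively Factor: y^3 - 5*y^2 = (y)*(y^2 - 5*y) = y*(y - 5)*(y)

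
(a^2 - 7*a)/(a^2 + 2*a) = (a - 7)/(a + 2)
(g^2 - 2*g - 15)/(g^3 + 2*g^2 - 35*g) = (g + 3)/(g*(g + 7))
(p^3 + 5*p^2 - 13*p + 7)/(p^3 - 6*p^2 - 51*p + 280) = (p^2 - 2*p + 1)/(p^2 - 13*p + 40)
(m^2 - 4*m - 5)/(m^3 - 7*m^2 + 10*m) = (m + 1)/(m*(m - 2))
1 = 1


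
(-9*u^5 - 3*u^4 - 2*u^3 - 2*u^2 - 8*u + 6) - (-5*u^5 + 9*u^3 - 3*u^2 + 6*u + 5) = -4*u^5 - 3*u^4 - 11*u^3 + u^2 - 14*u + 1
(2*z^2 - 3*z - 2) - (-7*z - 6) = 2*z^2 + 4*z + 4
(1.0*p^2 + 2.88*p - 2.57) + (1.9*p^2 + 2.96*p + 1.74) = 2.9*p^2 + 5.84*p - 0.83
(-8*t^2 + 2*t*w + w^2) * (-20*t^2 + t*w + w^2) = 160*t^4 - 48*t^3*w - 26*t^2*w^2 + 3*t*w^3 + w^4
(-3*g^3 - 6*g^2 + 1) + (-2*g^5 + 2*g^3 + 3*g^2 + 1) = -2*g^5 - g^3 - 3*g^2 + 2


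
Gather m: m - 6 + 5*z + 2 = m + 5*z - 4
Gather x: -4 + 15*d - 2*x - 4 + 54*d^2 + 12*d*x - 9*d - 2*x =54*d^2 + 6*d + x*(12*d - 4) - 8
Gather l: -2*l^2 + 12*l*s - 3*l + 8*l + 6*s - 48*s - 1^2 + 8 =-2*l^2 + l*(12*s + 5) - 42*s + 7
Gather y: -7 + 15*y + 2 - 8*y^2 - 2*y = -8*y^2 + 13*y - 5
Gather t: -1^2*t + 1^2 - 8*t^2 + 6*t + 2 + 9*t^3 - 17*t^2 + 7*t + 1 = 9*t^3 - 25*t^2 + 12*t + 4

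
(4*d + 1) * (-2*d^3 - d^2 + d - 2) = -8*d^4 - 6*d^3 + 3*d^2 - 7*d - 2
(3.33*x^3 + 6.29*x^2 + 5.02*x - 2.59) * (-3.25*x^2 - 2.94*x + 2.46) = -10.8225*x^5 - 30.2327*x^4 - 26.6158*x^3 + 9.1321*x^2 + 19.9638*x - 6.3714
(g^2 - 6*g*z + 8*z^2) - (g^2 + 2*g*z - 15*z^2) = -8*g*z + 23*z^2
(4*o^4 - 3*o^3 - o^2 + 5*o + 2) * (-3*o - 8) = -12*o^5 - 23*o^4 + 27*o^3 - 7*o^2 - 46*o - 16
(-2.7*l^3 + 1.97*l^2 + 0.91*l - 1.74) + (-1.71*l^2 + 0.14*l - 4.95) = -2.7*l^3 + 0.26*l^2 + 1.05*l - 6.69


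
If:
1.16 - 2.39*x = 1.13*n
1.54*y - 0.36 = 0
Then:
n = 1.02654867256637 - 2.11504424778761*x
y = 0.23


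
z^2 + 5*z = z*(z + 5)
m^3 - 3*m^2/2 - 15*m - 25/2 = (m - 5)*(m + 1)*(m + 5/2)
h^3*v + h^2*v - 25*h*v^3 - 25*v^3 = (h - 5*v)*(h + 5*v)*(h*v + v)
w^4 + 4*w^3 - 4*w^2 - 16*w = w*(w - 2)*(w + 2)*(w + 4)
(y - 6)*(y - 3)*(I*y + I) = I*y^3 - 8*I*y^2 + 9*I*y + 18*I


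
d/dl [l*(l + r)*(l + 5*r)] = 3*l^2 + 12*l*r + 5*r^2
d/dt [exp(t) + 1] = exp(t)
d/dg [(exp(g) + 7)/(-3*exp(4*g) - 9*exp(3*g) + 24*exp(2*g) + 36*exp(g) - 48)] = ((exp(g) + 7)*(4*exp(3*g) + 9*exp(2*g) - 16*exp(g) - 12) - exp(4*g) - 3*exp(3*g) + 8*exp(2*g) + 12*exp(g) - 16)*exp(g)/(3*(exp(4*g) + 3*exp(3*g) - 8*exp(2*g) - 12*exp(g) + 16)^2)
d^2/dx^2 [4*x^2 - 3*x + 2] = 8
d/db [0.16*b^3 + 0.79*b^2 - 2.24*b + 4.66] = 0.48*b^2 + 1.58*b - 2.24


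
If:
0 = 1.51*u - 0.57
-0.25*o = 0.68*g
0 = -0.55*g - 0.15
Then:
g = -0.27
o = 0.74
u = 0.38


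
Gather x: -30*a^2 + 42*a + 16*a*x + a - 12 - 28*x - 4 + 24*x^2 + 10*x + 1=-30*a^2 + 43*a + 24*x^2 + x*(16*a - 18) - 15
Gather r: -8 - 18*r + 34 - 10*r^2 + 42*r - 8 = -10*r^2 + 24*r + 18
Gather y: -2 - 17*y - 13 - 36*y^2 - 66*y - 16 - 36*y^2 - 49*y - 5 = -72*y^2 - 132*y - 36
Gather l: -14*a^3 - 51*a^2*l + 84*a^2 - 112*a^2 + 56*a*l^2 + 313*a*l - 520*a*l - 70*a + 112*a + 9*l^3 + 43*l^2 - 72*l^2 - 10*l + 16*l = -14*a^3 - 28*a^2 + 42*a + 9*l^3 + l^2*(56*a - 29) + l*(-51*a^2 - 207*a + 6)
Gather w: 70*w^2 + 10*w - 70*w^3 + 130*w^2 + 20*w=-70*w^3 + 200*w^2 + 30*w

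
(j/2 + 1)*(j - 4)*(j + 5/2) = j^3/2 + j^2/4 - 13*j/2 - 10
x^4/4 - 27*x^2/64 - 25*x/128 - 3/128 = (x/4 + 1/4)*(x - 3/2)*(x + 1/4)^2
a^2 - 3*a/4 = a*(a - 3/4)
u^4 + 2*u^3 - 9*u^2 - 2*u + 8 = (u - 2)*(u - 1)*(u + 1)*(u + 4)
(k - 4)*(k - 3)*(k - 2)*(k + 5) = k^4 - 4*k^3 - 19*k^2 + 106*k - 120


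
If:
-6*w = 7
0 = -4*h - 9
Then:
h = -9/4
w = -7/6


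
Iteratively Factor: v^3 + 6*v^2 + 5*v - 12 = (v + 4)*(v^2 + 2*v - 3) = (v + 3)*(v + 4)*(v - 1)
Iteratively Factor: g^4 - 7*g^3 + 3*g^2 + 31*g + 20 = (g + 1)*(g^3 - 8*g^2 + 11*g + 20) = (g - 5)*(g + 1)*(g^2 - 3*g - 4) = (g - 5)*(g - 4)*(g + 1)*(g + 1)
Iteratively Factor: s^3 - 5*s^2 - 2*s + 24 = (s + 2)*(s^2 - 7*s + 12) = (s - 3)*(s + 2)*(s - 4)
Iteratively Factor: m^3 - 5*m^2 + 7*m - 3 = (m - 1)*(m^2 - 4*m + 3) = (m - 1)^2*(m - 3)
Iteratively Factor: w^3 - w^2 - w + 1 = (w - 1)*(w^2 - 1) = (w - 1)*(w + 1)*(w - 1)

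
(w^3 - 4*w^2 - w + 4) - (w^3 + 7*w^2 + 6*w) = -11*w^2 - 7*w + 4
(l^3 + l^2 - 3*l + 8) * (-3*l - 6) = -3*l^4 - 9*l^3 + 3*l^2 - 6*l - 48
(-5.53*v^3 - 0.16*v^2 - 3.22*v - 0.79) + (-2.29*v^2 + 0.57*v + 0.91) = -5.53*v^3 - 2.45*v^2 - 2.65*v + 0.12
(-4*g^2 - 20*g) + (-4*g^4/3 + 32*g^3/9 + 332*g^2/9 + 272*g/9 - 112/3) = -4*g^4/3 + 32*g^3/9 + 296*g^2/9 + 92*g/9 - 112/3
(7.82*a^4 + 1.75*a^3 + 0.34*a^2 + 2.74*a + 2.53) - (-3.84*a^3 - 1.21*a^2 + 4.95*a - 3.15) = 7.82*a^4 + 5.59*a^3 + 1.55*a^2 - 2.21*a + 5.68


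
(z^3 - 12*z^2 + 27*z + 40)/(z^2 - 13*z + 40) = z + 1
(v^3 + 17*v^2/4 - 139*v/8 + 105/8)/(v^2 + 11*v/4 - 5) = (2*v^2 + 11*v - 21)/(2*(v + 4))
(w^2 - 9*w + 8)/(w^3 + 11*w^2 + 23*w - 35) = (w - 8)/(w^2 + 12*w + 35)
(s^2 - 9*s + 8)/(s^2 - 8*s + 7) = (s - 8)/(s - 7)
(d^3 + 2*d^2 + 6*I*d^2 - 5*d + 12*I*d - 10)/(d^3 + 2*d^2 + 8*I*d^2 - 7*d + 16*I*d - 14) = (d + 5*I)/(d + 7*I)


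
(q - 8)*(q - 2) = q^2 - 10*q + 16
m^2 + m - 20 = (m - 4)*(m + 5)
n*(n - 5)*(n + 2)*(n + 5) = n^4 + 2*n^3 - 25*n^2 - 50*n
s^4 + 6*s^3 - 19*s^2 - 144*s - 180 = (s - 5)*(s + 2)*(s + 3)*(s + 6)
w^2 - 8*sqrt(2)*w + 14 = (w - 7*sqrt(2))*(w - sqrt(2))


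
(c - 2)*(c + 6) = c^2 + 4*c - 12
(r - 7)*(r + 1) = r^2 - 6*r - 7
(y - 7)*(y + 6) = y^2 - y - 42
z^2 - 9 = (z - 3)*(z + 3)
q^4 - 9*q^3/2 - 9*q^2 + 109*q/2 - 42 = (q - 4)*(q - 3)*(q - 1)*(q + 7/2)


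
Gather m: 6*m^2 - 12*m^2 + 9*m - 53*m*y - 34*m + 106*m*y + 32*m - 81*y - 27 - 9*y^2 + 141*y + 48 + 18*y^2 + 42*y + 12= -6*m^2 + m*(53*y + 7) + 9*y^2 + 102*y + 33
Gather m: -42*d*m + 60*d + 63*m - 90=60*d + m*(63 - 42*d) - 90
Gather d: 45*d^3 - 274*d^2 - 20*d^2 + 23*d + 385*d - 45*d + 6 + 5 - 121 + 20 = 45*d^3 - 294*d^2 + 363*d - 90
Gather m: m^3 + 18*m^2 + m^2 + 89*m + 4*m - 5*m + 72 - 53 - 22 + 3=m^3 + 19*m^2 + 88*m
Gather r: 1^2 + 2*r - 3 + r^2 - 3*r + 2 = r^2 - r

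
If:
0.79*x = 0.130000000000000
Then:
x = 0.16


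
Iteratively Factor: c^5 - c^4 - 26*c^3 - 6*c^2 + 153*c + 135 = (c - 5)*(c^4 + 4*c^3 - 6*c^2 - 36*c - 27) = (c - 5)*(c + 1)*(c^3 + 3*c^2 - 9*c - 27) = (c - 5)*(c - 3)*(c + 1)*(c^2 + 6*c + 9) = (c - 5)*(c - 3)*(c + 1)*(c + 3)*(c + 3)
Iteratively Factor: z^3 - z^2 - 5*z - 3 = (z + 1)*(z^2 - 2*z - 3) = (z + 1)^2*(z - 3)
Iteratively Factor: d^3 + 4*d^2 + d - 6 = (d + 2)*(d^2 + 2*d - 3) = (d - 1)*(d + 2)*(d + 3)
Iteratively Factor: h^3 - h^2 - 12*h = (h - 4)*(h^2 + 3*h) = h*(h - 4)*(h + 3)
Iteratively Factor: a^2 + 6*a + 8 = (a + 2)*(a + 4)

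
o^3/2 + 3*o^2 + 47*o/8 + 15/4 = (o/2 + 1)*(o + 3/2)*(o + 5/2)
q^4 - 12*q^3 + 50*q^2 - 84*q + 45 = (q - 5)*(q - 3)^2*(q - 1)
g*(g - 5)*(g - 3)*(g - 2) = g^4 - 10*g^3 + 31*g^2 - 30*g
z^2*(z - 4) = z^3 - 4*z^2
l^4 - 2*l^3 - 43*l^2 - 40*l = l*(l - 8)*(l + 1)*(l + 5)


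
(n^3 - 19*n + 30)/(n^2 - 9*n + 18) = (n^2 + 3*n - 10)/(n - 6)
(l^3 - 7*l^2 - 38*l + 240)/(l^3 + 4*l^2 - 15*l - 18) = (l^2 - 13*l + 40)/(l^2 - 2*l - 3)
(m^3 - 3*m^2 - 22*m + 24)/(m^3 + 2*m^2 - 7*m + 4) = (m - 6)/(m - 1)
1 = 1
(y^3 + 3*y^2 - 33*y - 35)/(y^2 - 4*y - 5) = y + 7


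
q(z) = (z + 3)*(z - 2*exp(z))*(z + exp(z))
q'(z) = (1 - 2*exp(z))*(z + 3)*(z + exp(z)) + (z + 3)*(z - 2*exp(z))*(exp(z) + 1) + (z - 2*exp(z))*(z + exp(z)) = (z + 3)*(z - 2*exp(z))*(exp(z) + 1) - (z + 3)*(z + exp(z))*(2*exp(z) - 1) + (z - 2*exp(z))*(z + exp(z))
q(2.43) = -1519.02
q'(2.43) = -3267.32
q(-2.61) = 2.73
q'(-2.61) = 5.00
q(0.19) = -9.95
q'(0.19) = -25.16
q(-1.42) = 3.54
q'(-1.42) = -2.45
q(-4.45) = -28.79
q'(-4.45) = 32.70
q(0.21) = -10.46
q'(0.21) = -26.24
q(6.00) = -2951047.40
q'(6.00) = -6212374.66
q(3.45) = -13424.54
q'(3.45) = -28541.65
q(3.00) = -5148.69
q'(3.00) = -10986.46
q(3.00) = -5148.69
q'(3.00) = -10986.46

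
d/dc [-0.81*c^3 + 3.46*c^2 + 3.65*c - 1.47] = -2.43*c^2 + 6.92*c + 3.65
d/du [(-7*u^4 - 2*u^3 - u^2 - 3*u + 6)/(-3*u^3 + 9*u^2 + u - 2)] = u*(21*u^5 - 126*u^4 - 42*u^3 + 34*u^2 + 92*u - 104)/(9*u^6 - 54*u^5 + 75*u^4 + 30*u^3 - 35*u^2 - 4*u + 4)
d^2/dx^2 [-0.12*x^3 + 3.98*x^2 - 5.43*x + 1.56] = 7.96 - 0.72*x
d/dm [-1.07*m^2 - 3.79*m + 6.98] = -2.14*m - 3.79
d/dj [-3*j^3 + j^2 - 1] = j*(2 - 9*j)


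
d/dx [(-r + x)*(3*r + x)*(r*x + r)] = r*(-3*r^2 + 4*r*x + 2*r + 3*x^2 + 2*x)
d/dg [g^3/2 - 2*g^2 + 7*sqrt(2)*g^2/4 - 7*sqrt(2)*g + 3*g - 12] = 3*g^2/2 - 4*g + 7*sqrt(2)*g/2 - 7*sqrt(2) + 3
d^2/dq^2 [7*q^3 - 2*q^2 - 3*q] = 42*q - 4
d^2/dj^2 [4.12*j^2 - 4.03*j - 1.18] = 8.24000000000000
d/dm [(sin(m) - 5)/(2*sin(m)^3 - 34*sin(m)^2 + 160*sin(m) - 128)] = (8*sin(m) + cos(m)^2 - 22)*cos(m)/((sin(m) - 8)^3*(sin(m) - 1)^2)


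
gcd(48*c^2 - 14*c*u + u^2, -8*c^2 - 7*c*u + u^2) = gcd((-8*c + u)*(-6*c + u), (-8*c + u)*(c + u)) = -8*c + u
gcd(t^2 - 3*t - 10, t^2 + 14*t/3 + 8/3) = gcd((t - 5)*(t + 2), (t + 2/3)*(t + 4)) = 1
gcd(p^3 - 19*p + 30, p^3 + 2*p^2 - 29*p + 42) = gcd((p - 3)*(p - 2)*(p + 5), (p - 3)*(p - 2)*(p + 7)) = p^2 - 5*p + 6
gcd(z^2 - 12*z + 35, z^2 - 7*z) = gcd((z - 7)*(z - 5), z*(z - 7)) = z - 7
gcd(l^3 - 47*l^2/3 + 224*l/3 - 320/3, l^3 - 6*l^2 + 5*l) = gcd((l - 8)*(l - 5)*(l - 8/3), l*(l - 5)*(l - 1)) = l - 5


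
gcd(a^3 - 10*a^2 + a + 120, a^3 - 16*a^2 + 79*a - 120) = a^2 - 13*a + 40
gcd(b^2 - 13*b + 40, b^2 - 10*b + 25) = b - 5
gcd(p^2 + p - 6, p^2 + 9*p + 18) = p + 3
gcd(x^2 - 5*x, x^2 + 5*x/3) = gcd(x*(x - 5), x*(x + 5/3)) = x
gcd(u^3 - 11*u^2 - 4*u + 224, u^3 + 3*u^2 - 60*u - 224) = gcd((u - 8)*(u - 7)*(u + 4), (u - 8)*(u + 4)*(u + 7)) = u^2 - 4*u - 32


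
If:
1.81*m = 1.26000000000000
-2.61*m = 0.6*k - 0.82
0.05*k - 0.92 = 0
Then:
No Solution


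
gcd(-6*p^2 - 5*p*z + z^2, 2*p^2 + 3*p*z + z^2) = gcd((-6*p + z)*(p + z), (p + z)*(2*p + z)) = p + z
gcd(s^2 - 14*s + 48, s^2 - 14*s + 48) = s^2 - 14*s + 48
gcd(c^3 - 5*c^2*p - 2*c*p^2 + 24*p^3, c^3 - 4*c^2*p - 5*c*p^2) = 1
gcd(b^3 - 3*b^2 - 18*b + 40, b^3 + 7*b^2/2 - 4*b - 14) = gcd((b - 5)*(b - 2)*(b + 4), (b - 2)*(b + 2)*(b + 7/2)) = b - 2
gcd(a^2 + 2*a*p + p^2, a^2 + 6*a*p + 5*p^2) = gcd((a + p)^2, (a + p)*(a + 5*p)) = a + p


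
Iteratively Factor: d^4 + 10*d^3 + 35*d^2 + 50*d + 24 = (d + 3)*(d^3 + 7*d^2 + 14*d + 8) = (d + 1)*(d + 3)*(d^2 + 6*d + 8) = (d + 1)*(d + 3)*(d + 4)*(d + 2)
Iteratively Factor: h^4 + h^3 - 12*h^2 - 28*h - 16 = (h + 2)*(h^3 - h^2 - 10*h - 8) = (h + 1)*(h + 2)*(h^2 - 2*h - 8) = (h + 1)*(h + 2)^2*(h - 4)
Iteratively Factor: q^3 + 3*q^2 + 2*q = (q + 1)*(q^2 + 2*q) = q*(q + 1)*(q + 2)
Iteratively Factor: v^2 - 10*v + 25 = (v - 5)*(v - 5)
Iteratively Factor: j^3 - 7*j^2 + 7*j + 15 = (j - 3)*(j^2 - 4*j - 5) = (j - 3)*(j + 1)*(j - 5)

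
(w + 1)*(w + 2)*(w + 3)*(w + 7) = w^4 + 13*w^3 + 53*w^2 + 83*w + 42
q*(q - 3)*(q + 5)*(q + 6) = q^4 + 8*q^3 - 3*q^2 - 90*q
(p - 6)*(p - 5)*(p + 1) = p^3 - 10*p^2 + 19*p + 30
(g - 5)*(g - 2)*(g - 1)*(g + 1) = g^4 - 7*g^3 + 9*g^2 + 7*g - 10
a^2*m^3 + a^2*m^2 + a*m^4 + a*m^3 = m^2*(a + m)*(a*m + a)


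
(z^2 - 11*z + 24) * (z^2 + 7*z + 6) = z^4 - 4*z^3 - 47*z^2 + 102*z + 144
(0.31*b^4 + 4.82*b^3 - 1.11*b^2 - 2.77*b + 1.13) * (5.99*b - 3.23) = 1.8569*b^5 + 27.8705*b^4 - 22.2175*b^3 - 13.007*b^2 + 15.7158*b - 3.6499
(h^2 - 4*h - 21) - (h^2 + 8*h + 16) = -12*h - 37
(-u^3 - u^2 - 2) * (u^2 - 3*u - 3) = -u^5 + 2*u^4 + 6*u^3 + u^2 + 6*u + 6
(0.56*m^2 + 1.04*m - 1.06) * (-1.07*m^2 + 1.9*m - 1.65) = -0.5992*m^4 - 0.0488*m^3 + 2.1862*m^2 - 3.73*m + 1.749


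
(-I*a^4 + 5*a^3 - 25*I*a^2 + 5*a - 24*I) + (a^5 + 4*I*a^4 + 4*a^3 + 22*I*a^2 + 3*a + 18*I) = a^5 + 3*I*a^4 + 9*a^3 - 3*I*a^2 + 8*a - 6*I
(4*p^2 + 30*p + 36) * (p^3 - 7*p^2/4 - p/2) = 4*p^5 + 23*p^4 - 37*p^3/2 - 78*p^2 - 18*p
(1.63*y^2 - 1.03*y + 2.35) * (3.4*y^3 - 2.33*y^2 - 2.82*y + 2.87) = 5.542*y^5 - 7.2999*y^4 + 5.7933*y^3 + 2.1072*y^2 - 9.5831*y + 6.7445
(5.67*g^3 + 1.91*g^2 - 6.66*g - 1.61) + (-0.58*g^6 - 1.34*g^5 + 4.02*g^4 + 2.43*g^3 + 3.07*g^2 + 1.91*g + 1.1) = -0.58*g^6 - 1.34*g^5 + 4.02*g^4 + 8.1*g^3 + 4.98*g^2 - 4.75*g - 0.51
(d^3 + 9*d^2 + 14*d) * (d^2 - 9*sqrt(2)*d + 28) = d^5 - 9*sqrt(2)*d^4 + 9*d^4 - 81*sqrt(2)*d^3 + 42*d^3 - 126*sqrt(2)*d^2 + 252*d^2 + 392*d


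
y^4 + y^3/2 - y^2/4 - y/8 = y*(y - 1/2)*(y + 1/2)^2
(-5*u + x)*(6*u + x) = -30*u^2 + u*x + x^2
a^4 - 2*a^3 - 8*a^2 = a^2*(a - 4)*(a + 2)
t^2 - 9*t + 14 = (t - 7)*(t - 2)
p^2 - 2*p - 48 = (p - 8)*(p + 6)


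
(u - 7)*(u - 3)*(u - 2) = u^3 - 12*u^2 + 41*u - 42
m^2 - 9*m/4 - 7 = (m - 4)*(m + 7/4)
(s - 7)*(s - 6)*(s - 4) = s^3 - 17*s^2 + 94*s - 168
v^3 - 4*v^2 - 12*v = v*(v - 6)*(v + 2)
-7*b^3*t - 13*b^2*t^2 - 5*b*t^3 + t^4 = t*(-7*b + t)*(b + t)^2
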